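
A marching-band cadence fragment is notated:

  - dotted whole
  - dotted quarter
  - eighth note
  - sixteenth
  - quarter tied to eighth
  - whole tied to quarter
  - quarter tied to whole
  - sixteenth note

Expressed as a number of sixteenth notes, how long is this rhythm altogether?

80

Express everything in sixteenth notes: dotted whole = 24; dotted quarter = 6; eighth note = 2; sixteenth = 1; quarter tied to eighth (quarter + eighth) = 6; whole tied to quarter (whole + quarter) = 20; quarter tied to whole (quarter + whole) = 20; sixteenth note = 1.
Altogether 24 + 6 + 2 + 1 + 6 + 20 + 20 + 1 = 80 sixteenth notes.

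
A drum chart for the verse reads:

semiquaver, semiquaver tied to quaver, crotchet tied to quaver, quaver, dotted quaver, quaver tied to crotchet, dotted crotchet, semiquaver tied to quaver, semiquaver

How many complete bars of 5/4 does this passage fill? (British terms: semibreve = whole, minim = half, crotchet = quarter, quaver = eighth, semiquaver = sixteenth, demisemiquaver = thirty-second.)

One bar of 5/4 = 20 sixteenth notes.
Each duration in sixteenth notes: semiquaver = 1; semiquaver tied to quaver (semiquaver + quaver) = 3; crotchet tied to quaver (crotchet + quaver) = 6; quaver = 2; dotted quaver = 3; quaver tied to crotchet (quaver + crotchet) = 6; dotted crotchet = 6; semiquaver tied to quaver (semiquaver + quaver) = 3; semiquaver = 1.
Adding: 1 + 3 + 6 + 2 + 3 + 6 + 6 + 3 + 1 = 31.
31 ÷ 20 = 1 complete bar with 11 left over.

1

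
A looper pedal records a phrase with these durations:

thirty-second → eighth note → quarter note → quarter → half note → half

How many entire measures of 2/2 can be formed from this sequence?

1

One bar of 2/2 = 32 thirty-second notes.
Working in thirty-second notes: thirty-second = 1; eighth note = 4; quarter note = 8; quarter = 8; half note = 16; half = 16.
Adding: 1 + 4 + 8 + 8 + 16 + 16 = 53.
53 ÷ 32 = 1 complete bar with 21 left over.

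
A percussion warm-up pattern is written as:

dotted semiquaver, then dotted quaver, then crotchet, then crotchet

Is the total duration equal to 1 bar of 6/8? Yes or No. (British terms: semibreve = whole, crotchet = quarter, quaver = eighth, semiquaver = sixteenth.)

No

One bar of 6/8 = 24 thirty-second notes.
Each duration in thirty-second notes: dotted semiquaver = 3; dotted quaver = 6; crotchet = 8; crotchet = 8.
Sum: 3 + 6 + 8 + 8 = 25.
25 exceeds 24, so the answer is No.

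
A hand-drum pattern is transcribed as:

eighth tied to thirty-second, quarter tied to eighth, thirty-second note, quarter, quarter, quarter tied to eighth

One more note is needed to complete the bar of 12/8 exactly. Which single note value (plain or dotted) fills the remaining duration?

sixteenth note

The bar of 12/8 = 48 thirty-second notes.
Each duration in thirty-second notes: eighth tied to thirty-second (eighth + thirty-second) = 5; quarter tied to eighth (quarter + eighth) = 12; thirty-second note = 1; quarter = 8; quarter = 8; quarter tied to eighth (quarter + eighth) = 12.
Adding: 5 + 12 + 1 + 8 + 8 + 12 = 46.
Remaining: 48 − 46 = 2 thirty-second notes, which is a sixteenth note.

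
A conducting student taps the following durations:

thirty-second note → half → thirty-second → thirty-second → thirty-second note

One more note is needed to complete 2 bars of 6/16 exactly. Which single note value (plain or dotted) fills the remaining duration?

eighth note

2 bars of 6/16 = 24 thirty-second notes.
Working in thirty-second notes: thirty-second note = 1; half = 16; thirty-second = 1; thirty-second = 1; thirty-second note = 1.
Adding: 1 + 16 + 1 + 1 + 1 = 20.
Remaining: 24 − 20 = 4 thirty-second notes, which is a eighth note.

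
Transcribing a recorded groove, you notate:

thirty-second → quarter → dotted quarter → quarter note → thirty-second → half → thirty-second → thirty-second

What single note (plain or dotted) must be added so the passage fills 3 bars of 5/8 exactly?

3 bars of 5/8 = 60 thirty-second notes.
In thirty-second notes: thirty-second = 1; quarter = 8; dotted quarter = 12; quarter note = 8; thirty-second = 1; half = 16; thirty-second = 1; thirty-second = 1.
Altogether 1 + 8 + 12 + 8 + 1 + 16 + 1 + 1 = 48.
Remaining: 60 − 48 = 12 thirty-second notes, which is a dotted quarter note.

dotted quarter note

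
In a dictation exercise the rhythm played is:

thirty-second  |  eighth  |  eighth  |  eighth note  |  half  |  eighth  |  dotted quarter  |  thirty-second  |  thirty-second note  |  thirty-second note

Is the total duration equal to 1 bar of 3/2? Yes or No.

Yes

One bar of 3/2 = 48 thirty-second notes.
Each duration in thirty-second notes: thirty-second = 1; eighth = 4; eighth = 4; eighth note = 4; half = 16; eighth = 4; dotted quarter = 12; thirty-second = 1; thirty-second note = 1; thirty-second note = 1.
Total: 1 + 4 + 4 + 4 + 16 + 4 + 12 + 1 + 1 + 1 = 48.
48 equals 48, so the answer is Yes.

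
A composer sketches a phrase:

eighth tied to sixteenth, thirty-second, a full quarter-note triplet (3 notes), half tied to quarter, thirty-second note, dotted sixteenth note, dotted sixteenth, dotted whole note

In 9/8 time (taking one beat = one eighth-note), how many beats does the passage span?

One eighth-note beat = 4 thirty-second notes.
Express everything in thirty-second notes: eighth tied to sixteenth (eighth + sixteenth) = 6; thirty-second = 1; a full quarter-note triplet (3 notes) (three triplet quarters span one half) = 16; half tied to quarter (half + quarter) = 24; thirty-second note = 1; dotted sixteenth note = 3; dotted sixteenth = 3; dotted whole note = 48.
Sum: 6 + 1 + 16 + 24 + 1 + 3 + 3 + 48 = 102.
102 ÷ 4 = 25.5 beats.

25.5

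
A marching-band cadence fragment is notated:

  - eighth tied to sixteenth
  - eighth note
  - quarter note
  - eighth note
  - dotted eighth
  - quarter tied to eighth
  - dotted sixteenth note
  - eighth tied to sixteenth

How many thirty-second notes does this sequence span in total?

Convert each value to thirty-second notes: eighth tied to sixteenth (eighth + sixteenth) = 6; eighth note = 4; quarter note = 8; eighth note = 4; dotted eighth = 6; quarter tied to eighth (quarter + eighth) = 12; dotted sixteenth note = 3; eighth tied to sixteenth (eighth + sixteenth) = 6.
Total: 6 + 4 + 8 + 4 + 6 + 12 + 3 + 6 = 49 thirty-second notes.

49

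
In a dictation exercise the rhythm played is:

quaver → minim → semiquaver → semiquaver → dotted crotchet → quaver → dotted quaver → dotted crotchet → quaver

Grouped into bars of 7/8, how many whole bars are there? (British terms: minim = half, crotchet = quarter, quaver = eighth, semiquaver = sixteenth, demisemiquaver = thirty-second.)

2

One bar of 7/8 = 14 sixteenth notes.
Convert each value to sixteenth notes: quaver = 2; minim = 8; semiquaver = 1; semiquaver = 1; dotted crotchet = 6; quaver = 2; dotted quaver = 3; dotted crotchet = 6; quaver = 2.
Adding: 2 + 8 + 1 + 1 + 6 + 2 + 3 + 6 + 2 = 31.
31 ÷ 14 = 2 complete bars with 3 left over.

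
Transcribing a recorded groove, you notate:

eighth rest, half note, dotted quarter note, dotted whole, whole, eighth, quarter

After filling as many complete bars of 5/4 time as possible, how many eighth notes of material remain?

One bar of 5/4 = 10 eighth notes.
Each duration in eighth notes: eighth rest = 1; half note = 4; dotted quarter note = 3; dotted whole = 12; whole = 8; eighth = 1; quarter = 2.
Total: 1 + 4 + 3 + 12 + 8 + 1 + 2 = 31.
31 ÷ 10 = 3 complete bars with 1 eighth note remaining.

1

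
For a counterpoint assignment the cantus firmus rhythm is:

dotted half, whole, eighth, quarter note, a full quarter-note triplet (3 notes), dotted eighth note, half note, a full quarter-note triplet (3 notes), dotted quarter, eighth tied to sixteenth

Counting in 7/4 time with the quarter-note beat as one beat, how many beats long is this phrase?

One quarter-note beat = 4 sixteenth notes.
Each duration in sixteenth notes: dotted half = 12; whole = 16; eighth = 2; quarter note = 4; a full quarter-note triplet (3 notes) (three triplet quarters span one half) = 8; dotted eighth note = 3; half note = 8; a full quarter-note triplet (3 notes) (three triplet quarters span one half) = 8; dotted quarter = 6; eighth tied to sixteenth (eighth + sixteenth) = 3.
Total: 12 + 16 + 2 + 4 + 8 + 3 + 8 + 8 + 6 + 3 = 70.
70 ÷ 4 = 17.5 beats.

17.5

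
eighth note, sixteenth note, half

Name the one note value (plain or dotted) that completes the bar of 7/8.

dotted eighth note

The bar of 7/8 = 14 sixteenth notes.
Convert each value to sixteenth notes: eighth note = 2; sixteenth note = 1; half = 8.
Adding: 2 + 1 + 8 = 11.
Remaining: 14 − 11 = 3 sixteenth notes, which is a dotted eighth note.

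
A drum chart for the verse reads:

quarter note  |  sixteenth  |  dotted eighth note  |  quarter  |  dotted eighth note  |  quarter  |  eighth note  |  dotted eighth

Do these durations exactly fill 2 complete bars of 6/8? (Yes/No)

One bar of 6/8 = 12 sixteenth notes, so 2 bars = 24.
In sixteenth notes: quarter note = 4; sixteenth = 1; dotted eighth note = 3; quarter = 4; dotted eighth note = 3; quarter = 4; eighth note = 2; dotted eighth = 3.
Adding: 4 + 1 + 3 + 4 + 3 + 4 + 2 + 3 = 24.
24 equals 24, so the answer is Yes.

Yes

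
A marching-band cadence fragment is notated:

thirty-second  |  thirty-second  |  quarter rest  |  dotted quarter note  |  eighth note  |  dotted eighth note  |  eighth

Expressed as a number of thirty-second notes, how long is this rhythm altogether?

36

In thirty-second notes: thirty-second = 1; thirty-second = 1; quarter rest = 8; dotted quarter note = 12; eighth note = 4; dotted eighth note = 6; eighth = 4.
Total: 1 + 1 + 8 + 12 + 4 + 6 + 4 = 36 thirty-second notes.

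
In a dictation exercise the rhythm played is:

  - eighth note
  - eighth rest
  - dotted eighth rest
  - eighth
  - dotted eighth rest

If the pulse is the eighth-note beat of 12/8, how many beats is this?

6

One eighth-note beat = 2 sixteenth notes.
Express everything in sixteenth notes: eighth note = 2; eighth rest = 2; dotted eighth rest = 3; eighth = 2; dotted eighth rest = 3.
Sum: 2 + 2 + 3 + 2 + 3 = 12.
12 ÷ 2 = 6 beats.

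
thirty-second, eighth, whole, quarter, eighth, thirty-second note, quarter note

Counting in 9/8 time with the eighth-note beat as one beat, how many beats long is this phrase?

One eighth-note beat = 4 thirty-second notes.
Express everything in thirty-second notes: thirty-second = 1; eighth = 4; whole = 32; quarter = 8; eighth = 4; thirty-second note = 1; quarter note = 8.
Adding: 1 + 4 + 32 + 8 + 4 + 1 + 8 = 58.
58 ÷ 4 = 14.5 beats.

14.5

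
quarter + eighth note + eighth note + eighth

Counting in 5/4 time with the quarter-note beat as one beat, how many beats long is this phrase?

2.5

One quarter-note beat = 2 eighth notes.
Working in eighth notes: quarter = 2; eighth note = 1; eighth note = 1; eighth = 1.
Adding: 2 + 1 + 1 + 1 = 5.
5 ÷ 2 = 2.5 beats.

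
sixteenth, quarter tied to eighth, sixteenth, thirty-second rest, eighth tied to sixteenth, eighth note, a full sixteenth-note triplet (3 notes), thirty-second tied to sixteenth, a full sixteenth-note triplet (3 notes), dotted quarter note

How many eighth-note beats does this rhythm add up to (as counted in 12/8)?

12.5

One eighth-note beat = 4 thirty-second notes.
Working in thirty-second notes: sixteenth = 2; quarter tied to eighth (quarter + eighth) = 12; sixteenth = 2; thirty-second rest = 1; eighth tied to sixteenth (eighth + sixteenth) = 6; eighth note = 4; a full sixteenth-note triplet (3 notes) (three triplet sixteenths span one eighth) = 4; thirty-second tied to sixteenth (thirty-second + sixteenth) = 3; a full sixteenth-note triplet (3 notes) (three triplet sixteenths span one eighth) = 4; dotted quarter note = 12.
Altogether 2 + 12 + 2 + 1 + 6 + 4 + 4 + 3 + 4 + 12 = 50.
50 ÷ 4 = 12.5 beats.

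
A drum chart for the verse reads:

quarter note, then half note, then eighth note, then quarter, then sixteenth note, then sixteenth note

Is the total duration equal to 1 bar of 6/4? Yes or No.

One bar of 6/4 = 24 sixteenth notes.
In sixteenth notes: quarter note = 4; half note = 8; eighth note = 2; quarter = 4; sixteenth note = 1; sixteenth note = 1.
Altogether 4 + 8 + 2 + 4 + 1 + 1 = 20.
20 falls short of 24, so the answer is No.

No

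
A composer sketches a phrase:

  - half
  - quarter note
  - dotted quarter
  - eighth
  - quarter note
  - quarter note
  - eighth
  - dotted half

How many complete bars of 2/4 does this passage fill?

5

One bar of 2/4 = 4 eighth notes.
Express everything in eighth notes: half = 4; quarter note = 2; dotted quarter = 3; eighth = 1; quarter note = 2; quarter note = 2; eighth = 1; dotted half = 6.
Sum: 4 + 2 + 3 + 1 + 2 + 2 + 1 + 6 = 21.
21 ÷ 4 = 5 complete bars with 1 left over.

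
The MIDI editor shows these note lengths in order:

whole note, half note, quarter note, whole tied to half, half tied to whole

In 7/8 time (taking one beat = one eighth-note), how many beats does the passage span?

38

One eighth-note beat = 2 sixteenth notes.
In sixteenth notes: whole note = 16; half note = 8; quarter note = 4; whole tied to half (whole + half) = 24; half tied to whole (half + whole) = 24.
Sum: 16 + 8 + 4 + 24 + 24 = 76.
76 ÷ 2 = 38 beats.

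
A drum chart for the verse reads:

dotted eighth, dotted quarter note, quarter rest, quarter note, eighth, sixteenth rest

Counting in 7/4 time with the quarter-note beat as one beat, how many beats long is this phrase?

One quarter-note beat = 4 sixteenth notes.
Each duration in sixteenth notes: dotted eighth = 3; dotted quarter note = 6; quarter rest = 4; quarter note = 4; eighth = 2; sixteenth rest = 1.
Total: 3 + 6 + 4 + 4 + 2 + 1 = 20.
20 ÷ 4 = 5 beats.

5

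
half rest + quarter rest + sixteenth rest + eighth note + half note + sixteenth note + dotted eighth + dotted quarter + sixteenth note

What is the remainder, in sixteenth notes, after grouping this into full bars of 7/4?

One bar of 7/4 = 28 sixteenth notes.
Express everything in sixteenth notes: half rest = 8; quarter rest = 4; sixteenth rest = 1; eighth note = 2; half note = 8; sixteenth note = 1; dotted eighth = 3; dotted quarter = 6; sixteenth note = 1.
Sum: 8 + 4 + 1 + 2 + 8 + 1 + 3 + 6 + 1 = 34.
34 ÷ 28 = 1 complete bar with 6 sixteenth notes remaining.

6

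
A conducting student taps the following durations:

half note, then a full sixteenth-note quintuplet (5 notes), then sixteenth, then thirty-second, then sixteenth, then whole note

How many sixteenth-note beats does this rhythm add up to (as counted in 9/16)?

30.5

One sixteenth-note beat = 2 thirty-second notes.
Convert each value to thirty-second notes: half note = 16; a full sixteenth-note quintuplet (5 notes) (five quintuplet sixteenths span one quarter) = 8; sixteenth = 2; thirty-second = 1; sixteenth = 2; whole note = 32.
Sum: 16 + 8 + 2 + 1 + 2 + 32 = 61.
61 ÷ 2 = 30.5 beats.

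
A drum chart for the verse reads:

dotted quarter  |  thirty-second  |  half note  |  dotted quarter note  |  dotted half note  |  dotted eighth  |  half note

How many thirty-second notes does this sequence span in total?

Express everything in thirty-second notes: dotted quarter = 12; thirty-second = 1; half note = 16; dotted quarter note = 12; dotted half note = 24; dotted eighth = 6; half note = 16.
Sum: 12 + 1 + 16 + 12 + 24 + 6 + 16 = 87 thirty-second notes.

87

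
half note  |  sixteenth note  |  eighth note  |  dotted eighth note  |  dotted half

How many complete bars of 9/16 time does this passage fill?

2

One bar of 9/16 = 9 sixteenth notes.
In sixteenth notes: half note = 8; sixteenth note = 1; eighth note = 2; dotted eighth note = 3; dotted half = 12.
Altogether 8 + 1 + 2 + 3 + 12 = 26.
26 ÷ 9 = 2 complete bars with 8 left over.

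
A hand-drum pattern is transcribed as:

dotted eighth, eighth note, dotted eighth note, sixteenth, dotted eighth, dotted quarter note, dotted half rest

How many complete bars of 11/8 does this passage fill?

1

One bar of 11/8 = 22 sixteenth notes.
Express everything in sixteenth notes: dotted eighth = 3; eighth note = 2; dotted eighth note = 3; sixteenth = 1; dotted eighth = 3; dotted quarter note = 6; dotted half rest = 12.
Altogether 3 + 2 + 3 + 1 + 3 + 6 + 12 = 30.
30 ÷ 22 = 1 complete bar with 8 left over.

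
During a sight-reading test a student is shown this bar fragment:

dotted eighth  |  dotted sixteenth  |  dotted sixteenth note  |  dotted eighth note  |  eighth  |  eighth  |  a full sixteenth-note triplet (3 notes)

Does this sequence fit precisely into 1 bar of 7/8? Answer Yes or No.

One bar of 7/8 = 28 thirty-second notes.
In thirty-second notes: dotted eighth = 6; dotted sixteenth = 3; dotted sixteenth note = 3; dotted eighth note = 6; eighth = 4; eighth = 4; a full sixteenth-note triplet (3 notes) (three triplet sixteenths span one eighth) = 4.
Total: 6 + 3 + 3 + 6 + 4 + 4 + 4 = 30.
30 exceeds 28, so the answer is No.

No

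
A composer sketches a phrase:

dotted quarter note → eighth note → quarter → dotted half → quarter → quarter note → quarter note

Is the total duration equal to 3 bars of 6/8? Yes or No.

Yes

One bar of 6/8 = 6 eighth notes, so 3 bars = 18.
Working in eighth notes: dotted quarter note = 3; eighth note = 1; quarter = 2; dotted half = 6; quarter = 2; quarter note = 2; quarter note = 2.
Total: 3 + 1 + 2 + 6 + 2 + 2 + 2 = 18.
18 equals 18, so the answer is Yes.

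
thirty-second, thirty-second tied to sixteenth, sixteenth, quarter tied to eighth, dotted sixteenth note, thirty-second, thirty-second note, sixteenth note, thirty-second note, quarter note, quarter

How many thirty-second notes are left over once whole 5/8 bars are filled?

One bar of 5/8 = 20 thirty-second notes.
Convert each value to thirty-second notes: thirty-second = 1; thirty-second tied to sixteenth (thirty-second + sixteenth) = 3; sixteenth = 2; quarter tied to eighth (quarter + eighth) = 12; dotted sixteenth note = 3; thirty-second = 1; thirty-second note = 1; sixteenth note = 2; thirty-second note = 1; quarter note = 8; quarter = 8.
Adding: 1 + 3 + 2 + 12 + 3 + 1 + 1 + 2 + 1 + 8 + 8 = 42.
42 ÷ 20 = 2 complete bars with 2 thirty-second notes remaining.

2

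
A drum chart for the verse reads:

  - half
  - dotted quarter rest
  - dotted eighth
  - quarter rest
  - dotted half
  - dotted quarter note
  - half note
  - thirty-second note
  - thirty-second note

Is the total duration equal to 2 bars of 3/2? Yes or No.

Yes

One bar of 3/2 = 48 thirty-second notes, so 2 bars = 96.
Convert each value to thirty-second notes: half = 16; dotted quarter rest = 12; dotted eighth = 6; quarter rest = 8; dotted half = 24; dotted quarter note = 12; half note = 16; thirty-second note = 1; thirty-second note = 1.
Altogether 16 + 12 + 6 + 8 + 24 + 12 + 16 + 1 + 1 = 96.
96 equals 96, so the answer is Yes.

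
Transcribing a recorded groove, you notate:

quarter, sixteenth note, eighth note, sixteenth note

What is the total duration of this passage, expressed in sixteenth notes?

In sixteenth notes: quarter = 4; sixteenth note = 1; eighth note = 2; sixteenth note = 1.
Adding: 4 + 1 + 2 + 1 = 8 sixteenth notes.

8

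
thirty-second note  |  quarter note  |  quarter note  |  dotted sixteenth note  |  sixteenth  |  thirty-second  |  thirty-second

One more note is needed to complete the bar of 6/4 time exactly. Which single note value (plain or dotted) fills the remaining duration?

dotted half note

The bar of 6/4 = 48 thirty-second notes.
Working in thirty-second notes: thirty-second note = 1; quarter note = 8; quarter note = 8; dotted sixteenth note = 3; sixteenth = 2; thirty-second = 1; thirty-second = 1.
Total: 1 + 8 + 8 + 3 + 2 + 1 + 1 = 24.
Remaining: 48 − 24 = 24 thirty-second notes, which is a dotted half note.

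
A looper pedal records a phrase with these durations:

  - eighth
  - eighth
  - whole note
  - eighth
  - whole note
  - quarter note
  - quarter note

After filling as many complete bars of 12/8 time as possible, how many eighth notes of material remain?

One bar of 12/8 = 12 eighth notes.
Convert each value to eighth notes: eighth = 1; eighth = 1; whole note = 8; eighth = 1; whole note = 8; quarter note = 2; quarter note = 2.
Adding: 1 + 1 + 8 + 1 + 8 + 2 + 2 = 23.
23 ÷ 12 = 1 complete bar with 11 eighth notes remaining.

11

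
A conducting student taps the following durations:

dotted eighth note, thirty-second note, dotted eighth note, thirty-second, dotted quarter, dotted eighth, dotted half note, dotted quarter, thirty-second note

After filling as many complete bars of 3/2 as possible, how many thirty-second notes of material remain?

One bar of 3/2 = 48 thirty-second notes.
Convert each value to thirty-second notes: dotted eighth note = 6; thirty-second note = 1; dotted eighth note = 6; thirty-second = 1; dotted quarter = 12; dotted eighth = 6; dotted half note = 24; dotted quarter = 12; thirty-second note = 1.
Adding: 6 + 1 + 6 + 1 + 12 + 6 + 24 + 12 + 1 = 69.
69 ÷ 48 = 1 complete bar with 21 thirty-second notes remaining.

21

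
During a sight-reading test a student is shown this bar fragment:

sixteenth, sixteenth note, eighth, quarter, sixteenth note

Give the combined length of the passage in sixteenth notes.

Each duration in sixteenth notes: sixteenth = 1; sixteenth note = 1; eighth = 2; quarter = 4; sixteenth note = 1.
Sum: 1 + 1 + 2 + 4 + 1 = 9 sixteenth notes.

9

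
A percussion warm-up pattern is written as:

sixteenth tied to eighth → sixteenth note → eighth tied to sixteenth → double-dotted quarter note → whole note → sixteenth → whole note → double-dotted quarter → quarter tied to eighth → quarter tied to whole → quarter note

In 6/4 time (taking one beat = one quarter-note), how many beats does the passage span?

21

One quarter-note beat = 4 sixteenth notes.
Convert each value to sixteenth notes: sixteenth tied to eighth (sixteenth + eighth) = 3; sixteenth note = 1; eighth tied to sixteenth (eighth + sixteenth) = 3; double-dotted quarter note = 7; whole note = 16; sixteenth = 1; whole note = 16; double-dotted quarter = 7; quarter tied to eighth (quarter + eighth) = 6; quarter tied to whole (quarter + whole) = 20; quarter note = 4.
Total: 3 + 1 + 3 + 7 + 16 + 1 + 16 + 7 + 6 + 20 + 4 = 84.
84 ÷ 4 = 21 beats.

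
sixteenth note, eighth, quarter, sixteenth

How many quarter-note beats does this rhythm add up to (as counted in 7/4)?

2

One quarter-note beat = 4 sixteenth notes.
Express everything in sixteenth notes: sixteenth note = 1; eighth = 2; quarter = 4; sixteenth = 1.
Sum: 1 + 2 + 4 + 1 = 8.
8 ÷ 4 = 2 beats.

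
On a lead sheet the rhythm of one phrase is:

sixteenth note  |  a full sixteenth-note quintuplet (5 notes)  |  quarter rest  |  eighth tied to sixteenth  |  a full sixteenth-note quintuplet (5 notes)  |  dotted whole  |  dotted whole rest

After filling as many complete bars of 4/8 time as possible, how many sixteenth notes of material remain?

0

One bar of 4/8 = 8 sixteenth notes.
Express everything in sixteenth notes: sixteenth note = 1; a full sixteenth-note quintuplet (5 notes) (five quintuplet sixteenths span one quarter) = 4; quarter rest = 4; eighth tied to sixteenth (eighth + sixteenth) = 3; a full sixteenth-note quintuplet (5 notes) (five quintuplet sixteenths span one quarter) = 4; dotted whole = 24; dotted whole rest = 24.
Sum: 1 + 4 + 4 + 3 + 4 + 24 + 24 = 64.
64 ÷ 8 = 8 complete bars with 0 sixteenth notes remaining.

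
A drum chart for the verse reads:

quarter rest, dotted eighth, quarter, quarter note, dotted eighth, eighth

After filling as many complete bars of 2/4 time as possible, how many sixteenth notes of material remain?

One bar of 2/4 = 8 sixteenth notes.
In sixteenth notes: quarter rest = 4; dotted eighth = 3; quarter = 4; quarter note = 4; dotted eighth = 3; eighth = 2.
Altogether 4 + 3 + 4 + 4 + 3 + 2 = 20.
20 ÷ 8 = 2 complete bars with 4 sixteenth notes remaining.

4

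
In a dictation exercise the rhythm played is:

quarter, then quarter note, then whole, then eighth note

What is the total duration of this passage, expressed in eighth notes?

13

Convert each value to eighth notes: quarter = 2; quarter note = 2; whole = 8; eighth note = 1.
Altogether 2 + 2 + 8 + 1 = 13 eighth notes.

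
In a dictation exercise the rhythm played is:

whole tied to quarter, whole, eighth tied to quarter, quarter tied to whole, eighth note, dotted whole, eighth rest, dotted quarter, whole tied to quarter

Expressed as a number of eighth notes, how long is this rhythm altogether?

58

Express everything in eighth notes: whole tied to quarter (whole + quarter) = 10; whole = 8; eighth tied to quarter (eighth + quarter) = 3; quarter tied to whole (quarter + whole) = 10; eighth note = 1; dotted whole = 12; eighth rest = 1; dotted quarter = 3; whole tied to quarter (whole + quarter) = 10.
Adding: 10 + 8 + 3 + 10 + 1 + 12 + 1 + 3 + 10 = 58 eighth notes.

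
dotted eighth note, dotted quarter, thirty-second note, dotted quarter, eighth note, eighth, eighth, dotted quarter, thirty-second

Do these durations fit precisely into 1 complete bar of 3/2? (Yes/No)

One bar of 3/2 = 48 thirty-second notes.
Each duration in thirty-second notes: dotted eighth note = 6; dotted quarter = 12; thirty-second note = 1; dotted quarter = 12; eighth note = 4; eighth = 4; eighth = 4; dotted quarter = 12; thirty-second = 1.
Sum: 6 + 12 + 1 + 12 + 4 + 4 + 4 + 12 + 1 = 56.
56 exceeds 48, so the answer is No.

No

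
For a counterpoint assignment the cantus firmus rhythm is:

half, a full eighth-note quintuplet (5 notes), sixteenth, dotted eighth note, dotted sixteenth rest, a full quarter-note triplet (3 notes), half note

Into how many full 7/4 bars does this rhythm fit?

1

One bar of 7/4 = 56 thirty-second notes.
Convert each value to thirty-second notes: half = 16; a full eighth-note quintuplet (5 notes) (five quintuplet eighths span one half) = 16; sixteenth = 2; dotted eighth note = 6; dotted sixteenth rest = 3; a full quarter-note triplet (3 notes) (three triplet quarters span one half) = 16; half note = 16.
Altogether 16 + 16 + 2 + 6 + 3 + 16 + 16 = 75.
75 ÷ 56 = 1 complete bar with 19 left over.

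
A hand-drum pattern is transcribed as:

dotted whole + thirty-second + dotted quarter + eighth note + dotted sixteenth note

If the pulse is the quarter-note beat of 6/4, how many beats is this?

One quarter-note beat = 8 thirty-second notes.
Each duration in thirty-second notes: dotted whole = 48; thirty-second = 1; dotted quarter = 12; eighth note = 4; dotted sixteenth note = 3.
Sum: 48 + 1 + 12 + 4 + 3 = 68.
68 ÷ 8 = 8.5 beats.

8.5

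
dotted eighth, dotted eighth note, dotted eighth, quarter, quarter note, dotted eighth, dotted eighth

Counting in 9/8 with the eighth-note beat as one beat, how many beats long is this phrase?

11.5

One eighth-note beat = 2 sixteenth notes.
Working in sixteenth notes: dotted eighth = 3; dotted eighth note = 3; dotted eighth = 3; quarter = 4; quarter note = 4; dotted eighth = 3; dotted eighth = 3.
Sum: 3 + 3 + 3 + 4 + 4 + 3 + 3 = 23.
23 ÷ 2 = 11.5 beats.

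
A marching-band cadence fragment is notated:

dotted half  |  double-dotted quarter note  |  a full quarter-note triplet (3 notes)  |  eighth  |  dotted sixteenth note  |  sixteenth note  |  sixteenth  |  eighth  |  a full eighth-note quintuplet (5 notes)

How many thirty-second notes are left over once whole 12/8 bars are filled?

One bar of 12/8 = 48 thirty-second notes.
Working in thirty-second notes: dotted half = 24; double-dotted quarter note = 14; a full quarter-note triplet (3 notes) (three triplet quarters span one half) = 16; eighth = 4; dotted sixteenth note = 3; sixteenth note = 2; sixteenth = 2; eighth = 4; a full eighth-note quintuplet (5 notes) (five quintuplet eighths span one half) = 16.
Adding: 24 + 14 + 16 + 4 + 3 + 2 + 2 + 4 + 16 = 85.
85 ÷ 48 = 1 complete bar with 37 thirty-second notes remaining.

37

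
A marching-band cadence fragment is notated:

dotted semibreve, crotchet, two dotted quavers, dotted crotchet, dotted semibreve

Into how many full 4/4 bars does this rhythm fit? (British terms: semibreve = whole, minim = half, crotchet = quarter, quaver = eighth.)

4

One bar of 4/4 = 16 sixteenth notes.
Working in sixteenth notes: dotted semibreve = 24; crotchet = 4; dotted quaver = 3; dotted quaver = 3; dotted crotchet = 6; dotted semibreve = 24.
Adding: 24 + 4 + 3 + 3 + 6 + 24 = 64.
64 ÷ 16 = 4 complete bars with 0 left over.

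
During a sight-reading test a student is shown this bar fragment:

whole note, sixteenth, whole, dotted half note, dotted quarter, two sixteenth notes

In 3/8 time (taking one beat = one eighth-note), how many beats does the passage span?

One eighth-note beat = 2 sixteenth notes.
Working in sixteenth notes: whole note = 16; sixteenth = 1; whole = 16; dotted half note = 12; dotted quarter = 6; sixteenth note = 1; sixteenth note = 1.
Adding: 16 + 1 + 16 + 12 + 6 + 1 + 1 = 53.
53 ÷ 2 = 26.5 beats.

26.5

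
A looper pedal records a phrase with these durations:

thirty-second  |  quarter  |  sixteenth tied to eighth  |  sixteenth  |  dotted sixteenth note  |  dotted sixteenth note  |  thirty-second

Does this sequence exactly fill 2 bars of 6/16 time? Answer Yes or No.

One bar of 6/16 = 12 thirty-second notes, so 2 bars = 24.
Express everything in thirty-second notes: thirty-second = 1; quarter = 8; sixteenth tied to eighth (sixteenth + eighth) = 6; sixteenth = 2; dotted sixteenth note = 3; dotted sixteenth note = 3; thirty-second = 1.
Sum: 1 + 8 + 6 + 2 + 3 + 3 + 1 = 24.
24 equals 24, so the answer is Yes.

Yes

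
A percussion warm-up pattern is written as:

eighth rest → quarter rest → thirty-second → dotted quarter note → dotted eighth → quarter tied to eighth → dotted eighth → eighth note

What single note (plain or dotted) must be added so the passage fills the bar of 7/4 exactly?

The bar of 7/4 = 56 thirty-second notes.
In thirty-second notes: eighth rest = 4; quarter rest = 8; thirty-second = 1; dotted quarter note = 12; dotted eighth = 6; quarter tied to eighth (quarter + eighth) = 12; dotted eighth = 6; eighth note = 4.
Total: 4 + 8 + 1 + 12 + 6 + 12 + 6 + 4 = 53.
Remaining: 56 − 53 = 3 thirty-second notes, which is a dotted sixteenth note.

dotted sixteenth note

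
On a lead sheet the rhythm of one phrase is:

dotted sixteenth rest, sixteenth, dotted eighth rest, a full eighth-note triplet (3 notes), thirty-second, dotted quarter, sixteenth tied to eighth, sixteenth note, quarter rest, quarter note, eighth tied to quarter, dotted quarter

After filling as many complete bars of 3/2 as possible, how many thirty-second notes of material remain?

32

One bar of 3/2 = 48 thirty-second notes.
Working in thirty-second notes: dotted sixteenth rest = 3; sixteenth = 2; dotted eighth rest = 6; a full eighth-note triplet (3 notes) (three triplet eighths span one quarter) = 8; thirty-second = 1; dotted quarter = 12; sixteenth tied to eighth (sixteenth + eighth) = 6; sixteenth note = 2; quarter rest = 8; quarter note = 8; eighth tied to quarter (eighth + quarter) = 12; dotted quarter = 12.
Adding: 3 + 2 + 6 + 8 + 1 + 12 + 6 + 2 + 8 + 8 + 12 + 12 = 80.
80 ÷ 48 = 1 complete bar with 32 thirty-second notes remaining.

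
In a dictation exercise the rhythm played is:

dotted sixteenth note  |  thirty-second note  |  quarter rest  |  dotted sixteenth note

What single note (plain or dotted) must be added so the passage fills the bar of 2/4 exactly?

thirty-second note

The bar of 2/4 = 16 thirty-second notes.
Express everything in thirty-second notes: dotted sixteenth note = 3; thirty-second note = 1; quarter rest = 8; dotted sixteenth note = 3.
Total: 3 + 1 + 8 + 3 = 15.
Remaining: 16 − 15 = 1 thirty-second note, which is a thirty-second note.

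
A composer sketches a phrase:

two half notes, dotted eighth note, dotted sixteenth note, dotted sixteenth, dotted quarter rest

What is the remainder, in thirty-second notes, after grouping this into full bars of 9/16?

One bar of 9/16 = 18 thirty-second notes.
In thirty-second notes: half note = 16; half note = 16; dotted eighth note = 6; dotted sixteenth note = 3; dotted sixteenth = 3; dotted quarter rest = 12.
Total: 16 + 16 + 6 + 3 + 3 + 12 = 56.
56 ÷ 18 = 3 complete bars with 2 thirty-second notes remaining.

2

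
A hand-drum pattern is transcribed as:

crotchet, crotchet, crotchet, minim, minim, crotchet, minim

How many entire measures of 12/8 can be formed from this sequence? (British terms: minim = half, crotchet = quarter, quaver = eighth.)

One bar of 12/8 = 6 quarter notes.
Each duration in quarter notes: crotchet = 1; crotchet = 1; crotchet = 1; minim = 2; minim = 2; crotchet = 1; minim = 2.
Altogether 1 + 1 + 1 + 2 + 2 + 1 + 2 = 10.
10 ÷ 6 = 1 complete bar with 4 left over.

1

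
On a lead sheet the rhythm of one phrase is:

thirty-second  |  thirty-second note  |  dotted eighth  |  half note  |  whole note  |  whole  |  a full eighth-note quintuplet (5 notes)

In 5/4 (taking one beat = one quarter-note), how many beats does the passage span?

13

One quarter-note beat = 8 thirty-second notes.
Each duration in thirty-second notes: thirty-second = 1; thirty-second note = 1; dotted eighth = 6; half note = 16; whole note = 32; whole = 32; a full eighth-note quintuplet (5 notes) (five quintuplet eighths span one half) = 16.
Total: 1 + 1 + 6 + 16 + 32 + 32 + 16 = 104.
104 ÷ 8 = 13 beats.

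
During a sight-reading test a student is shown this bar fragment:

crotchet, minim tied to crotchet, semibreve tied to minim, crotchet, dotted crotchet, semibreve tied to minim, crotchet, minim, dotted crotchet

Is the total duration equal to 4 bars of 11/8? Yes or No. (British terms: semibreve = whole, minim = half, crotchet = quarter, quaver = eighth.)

One bar of 11/8 = 11 eighth notes, so 4 bars = 44.
Working in eighth notes: crotchet = 2; minim tied to crotchet (minim + crotchet) = 6; semibreve tied to minim (semibreve + minim) = 12; crotchet = 2; dotted crotchet = 3; semibreve tied to minim (semibreve + minim) = 12; crotchet = 2; minim = 4; dotted crotchet = 3.
Sum: 2 + 6 + 12 + 2 + 3 + 12 + 2 + 4 + 3 = 46.
46 exceeds 44, so the answer is No.

No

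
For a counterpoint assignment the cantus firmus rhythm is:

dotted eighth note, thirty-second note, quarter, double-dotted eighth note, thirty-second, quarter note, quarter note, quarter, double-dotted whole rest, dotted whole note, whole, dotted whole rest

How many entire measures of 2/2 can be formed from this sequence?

One bar of 2/2 = 32 thirty-second notes.
Working in thirty-second notes: dotted eighth note = 6; thirty-second note = 1; quarter = 8; double-dotted eighth note = 7; thirty-second = 1; quarter note = 8; quarter note = 8; quarter = 8; double-dotted whole rest = 56; dotted whole note = 48; whole = 32; dotted whole rest = 48.
Adding: 6 + 1 + 8 + 7 + 1 + 8 + 8 + 8 + 56 + 48 + 32 + 48 = 231.
231 ÷ 32 = 7 complete bars with 7 left over.

7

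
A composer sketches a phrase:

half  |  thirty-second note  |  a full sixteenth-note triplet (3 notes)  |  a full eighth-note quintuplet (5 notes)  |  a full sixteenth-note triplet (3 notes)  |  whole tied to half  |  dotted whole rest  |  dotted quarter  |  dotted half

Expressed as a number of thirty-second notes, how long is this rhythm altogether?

In thirty-second notes: half = 16; thirty-second note = 1; a full sixteenth-note triplet (3 notes) (three triplet sixteenths span one eighth) = 4; a full eighth-note quintuplet (5 notes) (five quintuplet eighths span one half) = 16; a full sixteenth-note triplet (3 notes) (three triplet sixteenths span one eighth) = 4; whole tied to half (whole + half) = 48; dotted whole rest = 48; dotted quarter = 12; dotted half = 24.
Adding: 16 + 1 + 4 + 16 + 4 + 48 + 48 + 12 + 24 = 173 thirty-second notes.

173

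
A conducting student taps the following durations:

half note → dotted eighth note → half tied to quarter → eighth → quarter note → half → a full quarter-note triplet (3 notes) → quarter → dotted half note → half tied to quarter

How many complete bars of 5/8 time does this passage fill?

One bar of 5/8 = 10 sixteenth notes.
In sixteenth notes: half note = 8; dotted eighth note = 3; half tied to quarter (half + quarter) = 12; eighth = 2; quarter note = 4; half = 8; a full quarter-note triplet (3 notes) (three triplet quarters span one half) = 8; quarter = 4; dotted half note = 12; half tied to quarter (half + quarter) = 12.
Total: 8 + 3 + 12 + 2 + 4 + 8 + 8 + 4 + 12 + 12 = 73.
73 ÷ 10 = 7 complete bars with 3 left over.

7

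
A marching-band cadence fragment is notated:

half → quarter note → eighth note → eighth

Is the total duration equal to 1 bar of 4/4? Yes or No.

One bar of 4/4 = 8 eighth notes.
In eighth notes: half = 4; quarter note = 2; eighth note = 1; eighth = 1.
Adding: 4 + 2 + 1 + 1 = 8.
8 equals 8, so the answer is Yes.

Yes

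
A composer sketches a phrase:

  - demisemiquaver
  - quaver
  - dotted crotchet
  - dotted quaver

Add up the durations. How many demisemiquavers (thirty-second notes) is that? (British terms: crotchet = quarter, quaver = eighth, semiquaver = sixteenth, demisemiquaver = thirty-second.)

Convert each value to thirty-second notes: demisemiquaver = 1; quaver = 4; dotted crotchet = 12; dotted quaver = 6.
Altogether 1 + 4 + 12 + 6 = 23 thirty-second notes.

23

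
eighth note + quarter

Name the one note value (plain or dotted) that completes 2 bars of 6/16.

dotted quarter note

2 bars of 6/16 = 6 eighth notes.
Express everything in eighth notes: eighth note = 1; quarter = 2.
Adding: 1 + 2 = 3.
Remaining: 6 − 3 = 3 eighth notes, which is a dotted quarter note.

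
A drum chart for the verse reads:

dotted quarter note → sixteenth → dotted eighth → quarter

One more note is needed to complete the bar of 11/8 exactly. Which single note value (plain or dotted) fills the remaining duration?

The bar of 11/8 = 22 sixteenth notes.
Convert each value to sixteenth notes: dotted quarter note = 6; sixteenth = 1; dotted eighth = 3; quarter = 4.
Total: 6 + 1 + 3 + 4 = 14.
Remaining: 22 − 14 = 8 sixteenth notes, which is a half note.

half note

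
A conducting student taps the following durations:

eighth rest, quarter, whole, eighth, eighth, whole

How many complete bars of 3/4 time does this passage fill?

One bar of 3/4 = 6 eighth notes.
Convert each value to eighth notes: eighth rest = 1; quarter = 2; whole = 8; eighth = 1; eighth = 1; whole = 8.
Total: 1 + 2 + 8 + 1 + 1 + 8 = 21.
21 ÷ 6 = 3 complete bars with 3 left over.

3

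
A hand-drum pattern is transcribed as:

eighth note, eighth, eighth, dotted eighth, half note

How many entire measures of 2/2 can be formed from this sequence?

1

One bar of 2/2 = 16 sixteenth notes.
Working in sixteenth notes: eighth note = 2; eighth = 2; eighth = 2; dotted eighth = 3; half note = 8.
Adding: 2 + 2 + 2 + 3 + 8 = 17.
17 ÷ 16 = 1 complete bar with 1 left over.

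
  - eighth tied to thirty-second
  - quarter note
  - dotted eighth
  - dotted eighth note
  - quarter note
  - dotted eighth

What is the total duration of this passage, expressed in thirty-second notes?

39

Express everything in thirty-second notes: eighth tied to thirty-second (eighth + thirty-second) = 5; quarter note = 8; dotted eighth = 6; dotted eighth note = 6; quarter note = 8; dotted eighth = 6.
Adding: 5 + 8 + 6 + 6 + 8 + 6 = 39 thirty-second notes.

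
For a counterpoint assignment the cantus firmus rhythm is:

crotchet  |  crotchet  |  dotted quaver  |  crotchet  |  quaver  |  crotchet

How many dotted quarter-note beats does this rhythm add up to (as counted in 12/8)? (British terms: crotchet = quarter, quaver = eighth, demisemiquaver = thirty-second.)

One dotted quarter-note beat = 6 sixteenth notes.
Each duration in sixteenth notes: crotchet = 4; crotchet = 4; dotted quaver = 3; crotchet = 4; quaver = 2; crotchet = 4.
Sum: 4 + 4 + 3 + 4 + 2 + 4 = 21.
21 ÷ 6 = 3.5 beats.

3.5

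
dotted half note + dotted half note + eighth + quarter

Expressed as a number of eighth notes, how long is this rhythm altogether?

15

Each duration in eighth notes: dotted half note = 6; dotted half note = 6; eighth = 1; quarter = 2.
Total: 6 + 6 + 1 + 2 = 15 eighth notes.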